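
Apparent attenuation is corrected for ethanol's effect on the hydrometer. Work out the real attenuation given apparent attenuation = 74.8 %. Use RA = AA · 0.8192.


RA = 74.8 · 0.8192

61.2762 %


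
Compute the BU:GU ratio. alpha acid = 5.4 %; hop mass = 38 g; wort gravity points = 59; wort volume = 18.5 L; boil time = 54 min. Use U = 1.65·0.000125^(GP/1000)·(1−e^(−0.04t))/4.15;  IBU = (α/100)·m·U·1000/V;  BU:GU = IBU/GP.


U = 1.65·0.000125^(59/1000)·(1−e^(−0.04·54))/4.15 = 0.2070
IBU = (5.4/100)·38·0.2070·1000/18.5 = 22.9585
BU:GU = 22.9585/59

0.3891


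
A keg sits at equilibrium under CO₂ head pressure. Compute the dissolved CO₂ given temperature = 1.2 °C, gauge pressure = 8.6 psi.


vols = (P + 14.695)·(0.01821 + 0.09011·e^(−0.04·T))
vols = (8.6 + 14.695)·(0.01821 + 0.09011·e^(−0.04·1.2))

2.4249 volumes


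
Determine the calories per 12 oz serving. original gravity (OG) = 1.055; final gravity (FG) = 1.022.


ABW = (OG−FG)·131.25·0.79/FG;  °P = 259 − 259/SG (for OG→OE and FG→AE);  RE = 0.1808·OE + 0.8192·AE;  Cal = (6.9·ABW + 4·(RE−0.1))·FG·3.55
ABW = (1.055 − 1.022)·131.25·0.79/1.022 = 3.3480
OE = 259 − 259/1.055 = 13.5024 °P
AE = 259 − 259/1.022 = 5.5753 °P
RE = 0.1808·13.5024 + 0.8192·5.5753 = 7.0085 °P
Cal = (6.9·3.3480 + 4·(7.0085−0.1))·1.022·3.55

184.0739 kcal


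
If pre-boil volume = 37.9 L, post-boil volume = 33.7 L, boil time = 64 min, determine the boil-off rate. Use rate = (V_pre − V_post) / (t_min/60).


rate = (37.9 − 33.7) / (64/60)

3.9375 L/hr


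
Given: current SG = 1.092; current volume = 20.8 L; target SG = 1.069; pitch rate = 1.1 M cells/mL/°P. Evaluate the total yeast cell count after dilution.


V_w = V·((SG_c−1)/(SG_t−1)−1);  °P = 259 − 259/SG_t;  cells = rate·(V+V_w)·°P
V_w = 20.8·((1.092−1)/(1.069−1)−1) = 6.9333
V_final = 20.8 + 6.9333 = 27.7333
°P = 259 − 259/1.069 = 16.7175
cells = 1.1·27.7333·16.7175

509.9950 billion cells


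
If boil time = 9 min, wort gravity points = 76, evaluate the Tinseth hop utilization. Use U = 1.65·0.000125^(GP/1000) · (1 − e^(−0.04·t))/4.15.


bigness = 1.65·0.000125^(76/1000) = 0.8334
boil_factor = (1 − e^(−0.04·9))/4.15 = 0.0728
U = 0.8334 · 0.0728

0.0607


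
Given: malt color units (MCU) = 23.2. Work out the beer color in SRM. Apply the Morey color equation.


SRM = 1.4922 · MCU^0.6859
SRM = 1.4922 · 23.2^0.6859

12.8948 SRM


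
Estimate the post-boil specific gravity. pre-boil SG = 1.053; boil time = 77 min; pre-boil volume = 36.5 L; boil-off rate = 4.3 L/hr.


V_post = V_pre − rate·(t/60);  SG_post = 1 + (SG_pre−1)·V_pre/V_post
V_post = 36.5 − 4.3·(77/60) = 30.9817
SG_post = 1 + (1.053 − 1)·36.5/30.9817

1.0624


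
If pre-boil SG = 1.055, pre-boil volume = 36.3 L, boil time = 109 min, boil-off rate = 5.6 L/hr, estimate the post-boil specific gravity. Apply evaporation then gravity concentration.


V_post = V_pre − rate·(t/60);  SG_post = 1 + (SG_pre−1)·V_pre/V_post
V_post = 36.3 − 5.6·(109/60) = 26.1267
SG_post = 1 + (1.055 − 1)·36.3/26.1267

1.0764


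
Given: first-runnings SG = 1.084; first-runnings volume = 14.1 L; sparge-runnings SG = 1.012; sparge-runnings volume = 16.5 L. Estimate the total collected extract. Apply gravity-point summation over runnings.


total = Σ (SG_i − 1)·1000·V_i
first = (1.084 − 1)·1000·14.1 = 1184.4000
sparge = (1.012 − 1)·1000·16.5 = 198.0000
total = 1184.4000 + 198.0000

1382.4000 gravity·L


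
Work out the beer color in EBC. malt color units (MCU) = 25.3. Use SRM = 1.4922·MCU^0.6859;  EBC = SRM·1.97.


SRM = 1.4922·25.3^0.6859 = 13.6845
EBC = 13.6845·1.97

26.9584 EBC


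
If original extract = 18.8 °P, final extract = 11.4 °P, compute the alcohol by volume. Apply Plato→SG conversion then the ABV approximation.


SG = 259/(259 − P);  ABV = (OG − FG)·131.25
OG = 259/(259 − 18.8) = 1.0783
FG = 259/(259 − 11.4) = 1.0460
ABV = (1.0783 − 1.0460)·131.25

4.2297 % ABV


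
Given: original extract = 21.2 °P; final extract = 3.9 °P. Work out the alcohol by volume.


SG = 259/(259 − P);  ABV = (OG − FG)·131.25
OG = 259/(259 − 21.2) = 1.0892
FG = 259/(259 − 3.9) = 1.0153
ABV = (1.0892 − 1.0153)·131.25

9.6944 % ABV


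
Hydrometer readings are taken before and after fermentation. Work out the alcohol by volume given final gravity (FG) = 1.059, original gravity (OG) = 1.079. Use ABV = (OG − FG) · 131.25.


ABV = (1.079 − 1.059) · 131.25

2.6250 % ABV


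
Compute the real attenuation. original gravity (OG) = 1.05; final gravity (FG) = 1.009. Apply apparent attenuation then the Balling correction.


AA = (OG−FG)/(OG−1)·100;  RA = AA·0.8192
AA = (1.05 − 1.009)/(1.05 − 1)·100 = 82.0000
RA = 82.0000·0.8192

67.1744 %


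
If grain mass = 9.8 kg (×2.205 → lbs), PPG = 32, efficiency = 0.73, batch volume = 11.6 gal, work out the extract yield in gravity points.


points = lbs × PPG × eff / vol
lbs = 9.8 × 2.205 = 21.6090
points = 21.6090 × 32 × 0.73 / 11.6

43.5161 points


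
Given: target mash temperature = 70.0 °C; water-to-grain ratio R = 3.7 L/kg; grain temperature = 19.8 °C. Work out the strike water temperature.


T_strike = (0.41/R)·(T_mash − T_grain) + T_mash
T_strike = (0.41/3.7)·(70.0 − 19.8) + 70.0

75.5627 °C


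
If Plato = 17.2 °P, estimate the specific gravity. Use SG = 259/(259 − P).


SG = 259/(259 − 17.2)

1.0711


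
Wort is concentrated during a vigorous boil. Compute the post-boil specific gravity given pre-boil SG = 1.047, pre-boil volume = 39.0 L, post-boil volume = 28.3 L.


SG_post = 1 + (SG_pre − 1)·V_pre/V_post
pts_pre = (1.047 − 1)·1000 = 47.0000
pts_post = 47.0000·39.0/28.3 = 64.7703
SG_post = 1 + 64.7703/1000

1.0648


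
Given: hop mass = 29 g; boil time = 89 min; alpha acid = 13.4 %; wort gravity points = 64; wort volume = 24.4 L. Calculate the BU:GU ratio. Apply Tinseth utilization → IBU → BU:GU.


U = 1.65·0.000125^(GP/1000)·(1−e^(−0.04t))/4.15;  IBU = (α/100)·m·U·1000/V;  BU:GU = IBU/GP
U = 1.65·0.000125^(64/1000)·(1−e^(−0.04·89))/4.15 = 0.2173
IBU = (13.4/100)·29·0.2173·1000/24.4 = 34.6116
BU:GU = 34.6116/64

0.5408


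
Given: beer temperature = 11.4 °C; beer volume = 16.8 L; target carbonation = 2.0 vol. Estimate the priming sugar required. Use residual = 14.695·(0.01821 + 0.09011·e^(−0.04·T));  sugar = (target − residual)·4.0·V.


residual = 14.695·(0.01821 + 0.09011·e^(−0.04·11.4)) = 1.1069
sugar = (2.0 − 1.1069)·4.0·16.8

60.0183 g


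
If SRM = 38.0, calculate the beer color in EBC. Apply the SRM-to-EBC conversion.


EBC = SRM · 1.97
EBC = 38.0 · 1.97

74.8600 EBC


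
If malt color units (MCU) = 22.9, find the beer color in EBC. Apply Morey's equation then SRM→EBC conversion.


SRM = 1.4922·MCU^0.6859;  EBC = SRM·1.97
SRM = 1.4922·22.9^0.6859 = 12.7802
EBC = 12.7802·1.97

25.1770 EBC


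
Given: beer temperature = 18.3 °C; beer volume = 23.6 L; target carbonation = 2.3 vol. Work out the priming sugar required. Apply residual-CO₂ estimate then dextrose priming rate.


residual = 14.695·(0.01821 + 0.09011·e^(−0.04·T));  sugar = (target − residual)·4.0·V
residual = 14.695·(0.01821 + 0.09011·e^(−0.04·18.3)) = 0.9044
sugar = (2.3 − 0.9044)·4.0·23.6

131.7400 g


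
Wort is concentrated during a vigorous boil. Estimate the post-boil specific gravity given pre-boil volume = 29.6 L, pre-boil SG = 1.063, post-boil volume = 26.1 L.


SG_post = 1 + (SG_pre − 1)·V_pre/V_post
pts_pre = (1.063 − 1)·1000 = 63.0000
pts_post = 63.0000·29.6/26.1 = 71.4483
SG_post = 1 + 71.4483/1000

1.0714


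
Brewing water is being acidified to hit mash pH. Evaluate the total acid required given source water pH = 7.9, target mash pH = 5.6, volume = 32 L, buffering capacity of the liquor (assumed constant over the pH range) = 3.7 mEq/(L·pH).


acid = buffering capacity · (pH_source − pH_target) · V
acid = 3.7 · (7.9 − 5.6) · 32

272.3200 mEq


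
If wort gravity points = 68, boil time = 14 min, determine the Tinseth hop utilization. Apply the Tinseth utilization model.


U = 1.65·0.000125^(GP/1000) · (1 − e^(−0.04·t))/4.15
bigness = 1.65·0.000125^(68/1000) = 0.8955
boil_factor = (1 − e^(−0.04·14))/4.15 = 0.1033
U = 0.8955 · 0.1033

0.0925


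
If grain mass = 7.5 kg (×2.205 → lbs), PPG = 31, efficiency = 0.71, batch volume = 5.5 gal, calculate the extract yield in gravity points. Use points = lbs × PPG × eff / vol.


lbs = 7.5 × 2.205 = 16.5375
points = 16.5375 × 31 × 0.71 / 5.5

66.1801 points


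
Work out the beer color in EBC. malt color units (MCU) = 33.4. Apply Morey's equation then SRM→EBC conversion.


SRM = 1.4922·MCU^0.6859;  EBC = SRM·1.97
SRM = 1.4922·33.4^0.6859 = 16.5564
EBC = 16.5564·1.97

32.6160 EBC


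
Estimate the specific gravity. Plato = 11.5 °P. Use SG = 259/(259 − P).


SG = 259/(259 − 11.5)

1.0465


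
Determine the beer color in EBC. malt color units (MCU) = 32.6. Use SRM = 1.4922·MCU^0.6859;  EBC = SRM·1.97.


SRM = 1.4922·32.6^0.6859 = 16.2833
EBC = 16.2833·1.97

32.0781 EBC


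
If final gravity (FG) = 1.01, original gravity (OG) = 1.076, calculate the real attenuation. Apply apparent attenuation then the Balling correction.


AA = (OG−FG)/(OG−1)·100;  RA = AA·0.8192
AA = (1.076 − 1.01)/(1.076 − 1)·100 = 86.8421
RA = 86.8421·0.8192

71.1411 %


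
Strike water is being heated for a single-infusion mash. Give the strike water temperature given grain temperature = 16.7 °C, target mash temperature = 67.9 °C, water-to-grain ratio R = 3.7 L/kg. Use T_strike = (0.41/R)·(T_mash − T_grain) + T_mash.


T_strike = (0.41/3.7)·(67.9 − 16.7) + 67.9

73.5735 °C


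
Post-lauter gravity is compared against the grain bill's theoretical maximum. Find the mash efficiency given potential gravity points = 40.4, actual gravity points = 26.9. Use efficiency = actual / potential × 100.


efficiency = 26.9 / 40.4 × 100

66.5842 %


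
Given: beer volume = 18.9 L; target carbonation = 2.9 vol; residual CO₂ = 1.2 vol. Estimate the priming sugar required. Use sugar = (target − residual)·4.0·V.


sugar = (2.9 − 1.2)·4.0·18.9

128.5200 g


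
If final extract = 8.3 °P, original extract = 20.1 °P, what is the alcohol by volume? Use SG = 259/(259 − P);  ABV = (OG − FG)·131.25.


OG = 259/(259 − 20.1) = 1.0841
FG = 259/(259 − 8.3) = 1.0331
ABV = (1.0841 − 1.0331)·131.25

6.6975 % ABV


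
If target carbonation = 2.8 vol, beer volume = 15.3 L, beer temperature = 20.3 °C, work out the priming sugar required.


residual = 14.695·(0.01821 + 0.09011·e^(−0.04·T));  sugar = (target − residual)·4.0·V
residual = 14.695·(0.01821 + 0.09011·e^(−0.04·20.3)) = 0.8555
sugar = (2.8 − 0.8555)·4.0·15.3

119.0043 g


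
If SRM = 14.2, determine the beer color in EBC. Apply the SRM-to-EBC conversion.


EBC = SRM · 1.97
EBC = 14.2 · 1.97

27.9740 EBC


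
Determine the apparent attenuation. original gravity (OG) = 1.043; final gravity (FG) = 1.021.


AA = (OG − FG)/(OG − 1) · 100
AA = (1.043 − 1.021)/(1.043 − 1) · 100

51.1628 %


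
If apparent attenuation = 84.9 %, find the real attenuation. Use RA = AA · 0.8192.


RA = 84.9 · 0.8192

69.5501 %


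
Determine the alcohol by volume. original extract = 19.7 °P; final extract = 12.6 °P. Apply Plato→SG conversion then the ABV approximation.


SG = 259/(259 − P);  ABV = (OG − FG)·131.25
OG = 259/(259 − 19.7) = 1.0823
FG = 259/(259 − 12.6) = 1.0511
ABV = (1.0823 − 1.0511)·131.25

4.0933 % ABV


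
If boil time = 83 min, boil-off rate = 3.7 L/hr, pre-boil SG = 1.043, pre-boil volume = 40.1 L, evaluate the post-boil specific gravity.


V_post = V_pre − rate·(t/60);  SG_post = 1 + (SG_pre−1)·V_pre/V_post
V_post = 40.1 − 3.7·(83/60) = 34.9817
SG_post = 1 + (1.043 − 1)·40.1/34.9817

1.0493


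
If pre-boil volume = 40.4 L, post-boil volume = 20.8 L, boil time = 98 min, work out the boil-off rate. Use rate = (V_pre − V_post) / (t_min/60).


rate = (40.4 − 20.8) / (98/60)

12.0000 L/hr


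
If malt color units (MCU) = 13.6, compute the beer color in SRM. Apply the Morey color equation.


SRM = 1.4922 · MCU^0.6859
SRM = 1.4922 · 13.6^0.6859

8.9397 SRM


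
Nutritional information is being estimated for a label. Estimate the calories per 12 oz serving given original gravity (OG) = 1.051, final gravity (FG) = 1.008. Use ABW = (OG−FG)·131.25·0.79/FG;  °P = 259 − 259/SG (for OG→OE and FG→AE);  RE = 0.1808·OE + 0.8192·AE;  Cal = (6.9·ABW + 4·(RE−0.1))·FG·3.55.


ABW = (1.051 − 1.008)·131.25·0.79/1.008 = 4.4232
OE = 259 − 259/1.051 = 12.5680 °P
AE = 259 − 259/1.008 = 2.0556 °P
RE = 0.1808·12.5680 + 0.8192·2.0556 = 3.9562 °P
Cal = (6.9·4.4232 + 4·(3.9562−0.1))·1.008·3.55

164.4088 kcal


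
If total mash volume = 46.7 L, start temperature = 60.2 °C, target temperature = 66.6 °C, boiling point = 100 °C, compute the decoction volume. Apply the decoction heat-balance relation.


V_dec = V_total·(T_target − T_start)/(T_boil − T_start)
V_dec = 46.7·(66.6 − 60.2)/(100 − 60.2)

7.5095 L


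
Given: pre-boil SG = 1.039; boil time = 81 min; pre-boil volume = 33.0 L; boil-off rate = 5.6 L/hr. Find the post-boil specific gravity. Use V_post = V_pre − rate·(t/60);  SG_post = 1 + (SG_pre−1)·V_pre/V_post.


V_post = 33.0 − 5.6·(81/60) = 25.4400
SG_post = 1 + (1.039 − 1)·33.0/25.4400

1.0506


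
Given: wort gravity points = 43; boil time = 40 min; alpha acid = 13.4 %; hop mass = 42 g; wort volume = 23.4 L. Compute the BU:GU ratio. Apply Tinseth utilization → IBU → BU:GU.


U = 1.65·0.000125^(GP/1000)·(1−e^(−0.04t))/4.15;  IBU = (α/100)·m·U·1000/V;  BU:GU = IBU/GP
U = 1.65·0.000125^(43/1000)·(1−e^(−0.04·40))/4.15 = 0.2156
IBU = (13.4/100)·42·0.2156·1000/23.4 = 51.8562
BU:GU = 51.8562/43

1.2060


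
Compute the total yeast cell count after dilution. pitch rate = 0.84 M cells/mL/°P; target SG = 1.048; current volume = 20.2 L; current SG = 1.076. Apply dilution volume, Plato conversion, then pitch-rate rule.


V_w = V·((SG_c−1)/(SG_t−1)−1);  °P = 259 − 259/SG_t;  cells = rate·(V+V_w)·°P
V_w = 20.2·((1.076−1)/(1.048−1)−1) = 11.7833
V_final = 20.2 + 11.7833 = 31.9833
°P = 259 − 259/1.048 = 11.8626
cells = 0.84·31.9833·11.8626

318.7005 billion cells


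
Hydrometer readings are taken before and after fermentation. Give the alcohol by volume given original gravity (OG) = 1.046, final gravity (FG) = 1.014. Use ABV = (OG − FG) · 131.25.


ABV = (1.046 − 1.014) · 131.25

4.2000 % ABV


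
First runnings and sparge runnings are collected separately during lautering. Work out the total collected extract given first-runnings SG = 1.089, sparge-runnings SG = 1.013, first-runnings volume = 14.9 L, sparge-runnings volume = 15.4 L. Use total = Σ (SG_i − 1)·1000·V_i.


first = (1.089 − 1)·1000·14.9 = 1326.1000
sparge = (1.013 − 1)·1000·15.4 = 200.2000
total = 1326.1000 + 200.2000

1526.3000 gravity·L


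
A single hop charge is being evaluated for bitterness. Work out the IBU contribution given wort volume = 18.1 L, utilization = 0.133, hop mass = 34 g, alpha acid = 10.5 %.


IBU = (α/100)·mass·U·1000 / V
IBU = (10.5/100)·34·0.133·1000 / 18.1

26.2326 IBU


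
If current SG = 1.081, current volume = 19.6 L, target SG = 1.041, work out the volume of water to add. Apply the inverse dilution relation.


V_water = V·((SG_curr − 1)/(SG_target − 1) − 1)
V_water = 19.6·((1.081 − 1)/(1.041 − 1) − 1)

19.1220 L


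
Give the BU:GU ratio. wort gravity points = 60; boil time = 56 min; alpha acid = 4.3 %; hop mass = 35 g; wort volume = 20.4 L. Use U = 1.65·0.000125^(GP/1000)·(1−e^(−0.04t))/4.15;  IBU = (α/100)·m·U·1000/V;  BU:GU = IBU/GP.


U = 1.65·0.000125^(60/1000)·(1−e^(−0.04·56))/4.15 = 0.2072
IBU = (4.3/100)·35·0.2072·1000/20.4 = 15.2852
BU:GU = 15.2852/60

0.2548


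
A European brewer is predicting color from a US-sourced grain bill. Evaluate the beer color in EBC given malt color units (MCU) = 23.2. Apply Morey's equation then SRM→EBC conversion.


SRM = 1.4922·MCU^0.6859;  EBC = SRM·1.97
SRM = 1.4922·23.2^0.6859 = 12.8948
EBC = 12.8948·1.97

25.4028 EBC


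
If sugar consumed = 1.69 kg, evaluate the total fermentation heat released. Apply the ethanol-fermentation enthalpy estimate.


Q = m_sugar · 590 kJ/kg
Q = 1.69 · 590

997.1000 kJ


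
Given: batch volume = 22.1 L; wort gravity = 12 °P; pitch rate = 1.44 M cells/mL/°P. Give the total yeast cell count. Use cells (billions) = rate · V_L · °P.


cells = 1.44 · 22.1 · 12

381.8880 billion cells


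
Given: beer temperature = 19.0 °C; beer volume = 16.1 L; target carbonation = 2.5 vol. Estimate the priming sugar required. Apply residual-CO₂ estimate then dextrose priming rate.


residual = 14.695·(0.01821 + 0.09011·e^(−0.04·T));  sugar = (target − residual)·4.0·V
residual = 14.695·(0.01821 + 0.09011·e^(−0.04·19.0)) = 0.8869
sugar = (2.5 − 0.8869)·4.0·16.1

103.8859 g


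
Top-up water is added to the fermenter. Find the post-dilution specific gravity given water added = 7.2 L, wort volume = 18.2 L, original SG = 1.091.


SG_new = 1 + (SG_old − 1)·V_old/(V_old + V_water)
pts = (1.091 − 1)·1000·18.2/(18.2 + 7.2) = 65.2047
SG_new = 1 + 65.2047/1000

1.0652


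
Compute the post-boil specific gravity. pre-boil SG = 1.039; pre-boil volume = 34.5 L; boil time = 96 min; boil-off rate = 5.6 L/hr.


V_post = V_pre − rate·(t/60);  SG_post = 1 + (SG_pre−1)·V_pre/V_post
V_post = 34.5 − 5.6·(96/60) = 25.5400
SG_post = 1 + (1.039 − 1)·34.5/25.5400

1.0527


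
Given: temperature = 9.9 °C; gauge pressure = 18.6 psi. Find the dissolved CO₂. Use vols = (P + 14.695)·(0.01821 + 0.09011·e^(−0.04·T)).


vols = (18.6 + 14.695)·(0.01821 + 0.09011·e^(−0.04·9.9))

2.6255 volumes


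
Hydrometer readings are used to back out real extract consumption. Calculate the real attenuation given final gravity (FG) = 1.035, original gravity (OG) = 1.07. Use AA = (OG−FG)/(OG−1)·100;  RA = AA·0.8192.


AA = (1.07 − 1.035)/(1.07 − 1)·100 = 50.0000
RA = 50.0000·0.8192

40.9600 %


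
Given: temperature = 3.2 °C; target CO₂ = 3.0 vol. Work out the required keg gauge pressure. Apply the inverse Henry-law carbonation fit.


psi = vols/(0.01821 + 0.09011·e^(−0.04·T)) − 14.695
psi = 3.0/(0.01821 + 0.09011·e^(−0.04·3.2)) − 14.695

16.0763 psi


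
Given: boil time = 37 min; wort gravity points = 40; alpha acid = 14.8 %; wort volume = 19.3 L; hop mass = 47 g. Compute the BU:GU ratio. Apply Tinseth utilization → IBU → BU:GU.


U = 1.65·0.000125^(GP/1000)·(1−e^(−0.04t))/4.15;  IBU = (α/100)·m·U·1000/V;  BU:GU = IBU/GP
U = 1.65·0.000125^(40/1000)·(1−e^(−0.04·37))/4.15 = 0.2144
IBU = (14.8/100)·47·0.2144·1000/19.3 = 77.2566
BU:GU = 77.2566/40

1.9314


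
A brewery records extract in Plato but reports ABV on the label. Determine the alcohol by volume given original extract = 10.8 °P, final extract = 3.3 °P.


SG = 259/(259 − P);  ABV = (OG − FG)·131.25
OG = 259/(259 − 10.8) = 1.0435
FG = 259/(259 − 3.3) = 1.0129
ABV = (1.0435 − 1.0129)·131.25

4.0172 % ABV


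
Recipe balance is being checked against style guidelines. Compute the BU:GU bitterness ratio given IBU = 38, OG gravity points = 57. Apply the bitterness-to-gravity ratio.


BU:GU = IBU / OG_points
BU:GU = 38 / 57

0.6667


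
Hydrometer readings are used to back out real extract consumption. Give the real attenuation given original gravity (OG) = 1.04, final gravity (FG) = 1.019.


AA = (OG−FG)/(OG−1)·100;  RA = AA·0.8192
AA = (1.04 − 1.019)/(1.04 − 1)·100 = 52.5000
RA = 52.5000·0.8192

43.0080 %


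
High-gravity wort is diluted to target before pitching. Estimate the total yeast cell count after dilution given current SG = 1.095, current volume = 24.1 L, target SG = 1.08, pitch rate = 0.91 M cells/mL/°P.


V_w = V·((SG_c−1)/(SG_t−1)−1);  °P = 259 − 259/SG_t;  cells = rate·(V+V_w)·°P
V_w = 24.1·((1.095−1)/(1.08−1)−1) = 4.5187
V_final = 24.1 + 4.5187 = 28.6187
°P = 259 − 259/1.08 = 19.1852
cells = 0.91·28.6187·19.1852

499.6410 billion cells


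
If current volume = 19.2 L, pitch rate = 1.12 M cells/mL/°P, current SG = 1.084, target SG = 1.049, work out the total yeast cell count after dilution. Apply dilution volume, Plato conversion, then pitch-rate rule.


V_w = V·((SG_c−1)/(SG_t−1)−1);  °P = 259 − 259/SG_t;  cells = rate·(V+V_w)·°P
V_w = 19.2·((1.084−1)/(1.049−1)−1) = 13.7143
V_final = 19.2 + 13.7143 = 32.9143
°P = 259 − 259/1.049 = 12.0982
cells = 1.12·32.9143·12.0982

445.9876 billion cells


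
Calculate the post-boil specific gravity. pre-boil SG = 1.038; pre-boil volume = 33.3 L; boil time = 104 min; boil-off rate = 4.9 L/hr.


V_post = V_pre − rate·(t/60);  SG_post = 1 + (SG_pre−1)·V_pre/V_post
V_post = 33.3 − 4.9·(104/60) = 24.8067
SG_post = 1 + (1.038 − 1)·33.3/24.8067

1.0510


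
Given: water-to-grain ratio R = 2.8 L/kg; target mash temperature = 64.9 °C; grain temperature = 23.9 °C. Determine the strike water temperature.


T_strike = (0.41/R)·(T_mash − T_grain) + T_mash
T_strike = (0.41/2.8)·(64.9 − 23.9) + 64.9

70.9036 °C


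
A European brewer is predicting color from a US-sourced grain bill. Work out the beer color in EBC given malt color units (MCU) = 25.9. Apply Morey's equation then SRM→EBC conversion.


SRM = 1.4922·MCU^0.6859;  EBC = SRM·1.97
SRM = 1.4922·25.9^0.6859 = 13.9062
EBC = 13.9062·1.97

27.3953 EBC


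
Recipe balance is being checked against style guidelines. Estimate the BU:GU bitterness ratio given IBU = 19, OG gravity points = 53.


BU:GU = IBU / OG_points
BU:GU = 19 / 53

0.3585


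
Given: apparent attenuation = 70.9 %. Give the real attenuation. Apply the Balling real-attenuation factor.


RA = AA · 0.8192
RA = 70.9 · 0.8192

58.0813 %


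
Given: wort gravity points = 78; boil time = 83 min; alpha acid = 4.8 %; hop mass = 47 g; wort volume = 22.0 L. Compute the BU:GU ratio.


U = 1.65·0.000125^(GP/1000)·(1−e^(−0.04t))/4.15;  IBU = (α/100)·m·U·1000/V;  BU:GU = IBU/GP
U = 1.65·0.000125^(78/1000)·(1−e^(−0.04·83))/4.15 = 0.1901
IBU = (4.8/100)·47·0.1901·1000/22.0 = 19.4948
BU:GU = 19.4948/78

0.2499


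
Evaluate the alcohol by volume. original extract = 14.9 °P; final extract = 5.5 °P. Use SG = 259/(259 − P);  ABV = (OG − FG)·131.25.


OG = 259/(259 − 14.9) = 1.0610
FG = 259/(259 − 5.5) = 1.0217
ABV = (1.0610 − 1.0217)·131.25

5.1639 % ABV


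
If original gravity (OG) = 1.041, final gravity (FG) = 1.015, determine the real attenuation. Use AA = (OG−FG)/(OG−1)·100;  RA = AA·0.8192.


AA = (1.041 − 1.015)/(1.041 − 1)·100 = 63.4146
RA = 63.4146·0.8192

51.9493 %


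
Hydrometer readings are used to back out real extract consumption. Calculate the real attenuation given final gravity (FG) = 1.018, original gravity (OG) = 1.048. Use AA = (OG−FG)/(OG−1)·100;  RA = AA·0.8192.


AA = (1.048 − 1.018)/(1.048 − 1)·100 = 62.5000
RA = 62.5000·0.8192

51.2000 %


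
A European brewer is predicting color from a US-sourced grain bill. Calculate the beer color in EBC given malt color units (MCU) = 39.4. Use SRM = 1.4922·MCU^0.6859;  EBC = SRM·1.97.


SRM = 1.4922·39.4^0.6859 = 18.5429
EBC = 18.5429·1.97

36.5295 EBC


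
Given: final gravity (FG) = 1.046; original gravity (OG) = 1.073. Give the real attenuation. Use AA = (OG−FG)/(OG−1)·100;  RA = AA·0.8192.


AA = (1.073 − 1.046)/(1.073 − 1)·100 = 36.9863
RA = 36.9863·0.8192

30.2992 %


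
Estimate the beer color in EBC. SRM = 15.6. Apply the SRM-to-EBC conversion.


EBC = SRM · 1.97
EBC = 15.6 · 1.97

30.7320 EBC


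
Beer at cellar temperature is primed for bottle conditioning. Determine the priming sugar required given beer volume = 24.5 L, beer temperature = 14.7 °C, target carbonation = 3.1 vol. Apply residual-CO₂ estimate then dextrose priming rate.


residual = 14.695·(0.01821 + 0.09011·e^(−0.04·T));  sugar = (target − residual)·4.0·V
residual = 14.695·(0.01821 + 0.09011·e^(−0.04·14.7)) = 1.0031
sugar = (3.1 − 1.0031)·4.0·24.5

205.4975 g


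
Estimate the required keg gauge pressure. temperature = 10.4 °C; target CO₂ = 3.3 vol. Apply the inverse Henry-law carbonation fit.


psi = vols/(0.01821 + 0.09011·e^(−0.04·T)) − 14.695
psi = 3.3/(0.01821 + 0.09011·e^(−0.04·10.4)) − 14.695

27.8013 psi


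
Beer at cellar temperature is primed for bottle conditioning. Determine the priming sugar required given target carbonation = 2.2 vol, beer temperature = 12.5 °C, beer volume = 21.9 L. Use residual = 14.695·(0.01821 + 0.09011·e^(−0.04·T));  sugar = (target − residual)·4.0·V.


residual = 14.695·(0.01821 + 0.09011·e^(−0.04·12.5)) = 1.0707
sugar = (2.2 − 1.0707)·4.0·21.9

98.9229 g


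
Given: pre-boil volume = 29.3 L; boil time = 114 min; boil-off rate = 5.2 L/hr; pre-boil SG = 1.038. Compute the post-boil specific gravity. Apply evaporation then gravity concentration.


V_post = V_pre − rate·(t/60);  SG_post = 1 + (SG_pre−1)·V_pre/V_post
V_post = 29.3 − 5.2·(114/60) = 19.4200
SG_post = 1 + (1.038 − 1)·29.3/19.4200

1.0573


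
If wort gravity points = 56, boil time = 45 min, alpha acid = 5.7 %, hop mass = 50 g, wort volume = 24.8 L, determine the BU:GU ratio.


U = 1.65·0.000125^(GP/1000)·(1−e^(−0.04t))/4.15;  IBU = (α/100)·m·U·1000/V;  BU:GU = IBU/GP
U = 1.65·0.000125^(56/1000)·(1−e^(−0.04·45))/4.15 = 0.2006
IBU = (5.7/100)·50·0.2006·1000/24.8 = 23.0562
BU:GU = 23.0562/56

0.4117


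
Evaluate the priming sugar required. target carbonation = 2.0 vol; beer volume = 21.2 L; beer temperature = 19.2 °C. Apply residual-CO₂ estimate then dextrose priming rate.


residual = 14.695·(0.01821 + 0.09011·e^(−0.04·T));  sugar = (target − residual)·4.0·V
residual = 14.695·(0.01821 + 0.09011·e^(−0.04·19.2)) = 0.8819
sugar = (2.0 − 0.8819)·4.0·21.2

94.8124 g


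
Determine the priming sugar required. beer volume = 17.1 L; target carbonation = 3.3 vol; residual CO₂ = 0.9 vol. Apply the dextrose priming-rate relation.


sugar = (target − residual)·4.0·V
sugar = (3.3 − 0.9)·4.0·17.1

164.1600 g


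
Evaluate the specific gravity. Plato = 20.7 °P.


SG = 259/(259 − P)
SG = 259/(259 − 20.7)

1.0869


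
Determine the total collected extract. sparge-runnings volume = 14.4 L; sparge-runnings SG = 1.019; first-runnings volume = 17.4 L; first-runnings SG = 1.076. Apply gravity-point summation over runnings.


total = Σ (SG_i − 1)·1000·V_i
first = (1.076 − 1)·1000·17.4 = 1322.4000
sparge = (1.019 − 1)·1000·14.4 = 273.6000
total = 1322.4000 + 273.6000

1596.0000 gravity·L


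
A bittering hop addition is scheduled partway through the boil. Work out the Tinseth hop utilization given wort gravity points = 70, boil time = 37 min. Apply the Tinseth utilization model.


U = 1.65·0.000125^(GP/1000) · (1 − e^(−0.04·t))/4.15
bigness = 1.65·0.000125^(70/1000) = 0.8796
boil_factor = (1 − e^(−0.04·37))/4.15 = 0.1861
U = 0.8796 · 0.1861

0.1637


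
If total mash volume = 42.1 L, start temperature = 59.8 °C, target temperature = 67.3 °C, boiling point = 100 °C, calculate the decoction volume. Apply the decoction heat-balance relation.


V_dec = V_total·(T_target − T_start)/(T_boil − T_start)
V_dec = 42.1·(67.3 − 59.8)/(100 − 59.8)

7.8545 L


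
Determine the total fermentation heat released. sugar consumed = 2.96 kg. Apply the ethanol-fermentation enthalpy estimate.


Q = m_sugar · 590 kJ/kg
Q = 2.96 · 590

1746.4000 kJ


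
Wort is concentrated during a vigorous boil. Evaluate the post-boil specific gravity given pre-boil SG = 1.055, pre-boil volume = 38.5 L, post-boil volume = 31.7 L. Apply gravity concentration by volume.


SG_post = 1 + (SG_pre − 1)·V_pre/V_post
pts_pre = (1.055 − 1)·1000 = 55.0000
pts_post = 55.0000·38.5/31.7 = 66.7981
SG_post = 1 + 66.7981/1000

1.0668


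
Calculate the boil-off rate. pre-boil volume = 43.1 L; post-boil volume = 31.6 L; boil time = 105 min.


rate = (V_pre − V_post) / (t_min/60)
rate = (43.1 − 31.6) / (105/60)

6.5714 L/hr


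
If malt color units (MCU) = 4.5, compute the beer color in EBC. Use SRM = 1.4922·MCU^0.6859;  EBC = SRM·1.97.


SRM = 1.4922·4.5^0.6859 = 4.1866
EBC = 4.1866·1.97

8.2477 EBC


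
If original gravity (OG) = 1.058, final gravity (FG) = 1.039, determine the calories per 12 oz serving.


ABW = (OG−FG)·131.25·0.79/FG;  °P = 259 − 259/SG (for OG→OE and FG→AE);  RE = 0.1808·OE + 0.8192·AE;  Cal = (6.9·ABW + 4·(RE−0.1))·FG·3.55
ABW = (1.058 − 1.039)·131.25·0.79/1.039 = 1.8961
OE = 259 − 259/1.058 = 14.1985 °P
AE = 259 − 259/1.039 = 9.7218 °P
RE = 0.1808·14.1985 + 0.8192·9.7218 = 10.5312 °P
Cal = (6.9·1.8961 + 4·(10.5312−0.1))·1.039·3.55

202.1569 kcal


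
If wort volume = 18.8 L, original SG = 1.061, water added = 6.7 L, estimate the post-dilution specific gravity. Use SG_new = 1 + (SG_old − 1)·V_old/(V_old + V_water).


pts = (1.061 − 1)·1000·18.8/(18.8 + 6.7) = 44.9725
SG_new = 1 + 44.9725/1000

1.0450


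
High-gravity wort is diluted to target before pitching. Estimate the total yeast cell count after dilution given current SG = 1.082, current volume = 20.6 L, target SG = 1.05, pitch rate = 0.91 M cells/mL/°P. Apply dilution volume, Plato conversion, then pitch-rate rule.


V_w = V·((SG_c−1)/(SG_t−1)−1);  °P = 259 − 259/SG_t;  cells = rate·(V+V_w)·°P
V_w = 20.6·((1.082−1)/(1.05−1)−1) = 13.1840
V_final = 20.6 + 13.1840 = 33.7840
°P = 259 − 259/1.05 = 12.3333
cells = 0.91·33.7840·12.3333

379.1691 billion cells


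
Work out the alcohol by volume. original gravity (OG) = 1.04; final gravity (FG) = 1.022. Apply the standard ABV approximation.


ABV = (OG − FG) · 131.25
ABV = (1.04 − 1.022) · 131.25

2.3625 % ABV


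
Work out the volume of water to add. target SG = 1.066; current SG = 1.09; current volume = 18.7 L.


V_water = V·((SG_curr − 1)/(SG_target − 1) − 1)
V_water = 18.7·((1.09 − 1)/(1.066 − 1) − 1)

6.8000 L


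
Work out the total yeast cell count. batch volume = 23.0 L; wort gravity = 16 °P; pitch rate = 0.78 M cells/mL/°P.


cells (billions) = rate · V_L · °P
cells = 0.78 · 23.0 · 16

287.0400 billion cells


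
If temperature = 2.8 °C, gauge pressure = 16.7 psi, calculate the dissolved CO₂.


vols = (P + 14.695)·(0.01821 + 0.09011·e^(−0.04·T))
vols = (16.7 + 14.695)·(0.01821 + 0.09011·e^(−0.04·2.8))

3.1010 volumes


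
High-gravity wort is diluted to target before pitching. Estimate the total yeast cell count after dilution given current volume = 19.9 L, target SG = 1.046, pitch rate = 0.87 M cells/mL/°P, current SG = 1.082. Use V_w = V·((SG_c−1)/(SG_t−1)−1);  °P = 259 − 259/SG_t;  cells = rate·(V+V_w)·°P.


V_w = 19.9·((1.082−1)/(1.046−1)−1) = 15.5739
V_final = 19.9 + 15.5739 = 35.4739
°P = 259 − 259/1.046 = 11.3901
cells = 0.87·35.4739·11.3901

351.5234 billion cells


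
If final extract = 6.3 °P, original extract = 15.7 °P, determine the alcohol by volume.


SG = 259/(259 − P);  ABV = (OG − FG)·131.25
OG = 259/(259 − 15.7) = 1.0645
FG = 259/(259 − 6.3) = 1.0249
ABV = (1.0645 − 1.0249)·131.25

5.1973 % ABV


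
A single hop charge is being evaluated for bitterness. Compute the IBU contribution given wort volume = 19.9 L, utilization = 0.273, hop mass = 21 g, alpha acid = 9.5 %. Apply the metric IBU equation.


IBU = (α/100)·mass·U·1000 / V
IBU = (9.5/100)·21·0.273·1000 / 19.9

27.3686 IBU


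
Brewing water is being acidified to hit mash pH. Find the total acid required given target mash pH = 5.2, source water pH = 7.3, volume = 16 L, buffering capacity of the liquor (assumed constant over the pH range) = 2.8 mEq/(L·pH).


acid = buffering capacity · (pH_source − pH_target) · V
acid = 2.8 · (7.3 − 5.2) · 16

94.0800 mEq


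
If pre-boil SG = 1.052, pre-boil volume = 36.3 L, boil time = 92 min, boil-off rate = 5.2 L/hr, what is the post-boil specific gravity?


V_post = V_pre − rate·(t/60);  SG_post = 1 + (SG_pre−1)·V_pre/V_post
V_post = 36.3 − 5.2·(92/60) = 28.3267
SG_post = 1 + (1.052 − 1)·36.3/28.3267

1.0666


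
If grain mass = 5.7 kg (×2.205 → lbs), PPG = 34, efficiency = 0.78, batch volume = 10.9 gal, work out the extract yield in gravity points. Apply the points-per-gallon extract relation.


points = lbs × PPG × eff / vol
lbs = 5.7 × 2.205 = 12.5685
points = 12.5685 × 34 × 0.78 / 10.9

30.5795 points


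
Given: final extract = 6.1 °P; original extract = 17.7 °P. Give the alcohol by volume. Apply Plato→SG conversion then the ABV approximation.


SG = 259/(259 − P);  ABV = (OG − FG)·131.25
OG = 259/(259 − 17.7) = 1.0734
FG = 259/(259 − 6.1) = 1.0241
ABV = (1.0734 − 1.0241)·131.25

6.4618 % ABV


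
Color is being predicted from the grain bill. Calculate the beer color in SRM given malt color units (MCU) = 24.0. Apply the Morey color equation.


SRM = 1.4922 · MCU^0.6859
SRM = 1.4922 · 24.0^0.6859

13.1982 SRM


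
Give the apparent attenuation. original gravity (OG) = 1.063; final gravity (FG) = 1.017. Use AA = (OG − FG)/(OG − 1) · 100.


AA = (1.063 − 1.017)/(1.063 − 1) · 100

73.0159 %


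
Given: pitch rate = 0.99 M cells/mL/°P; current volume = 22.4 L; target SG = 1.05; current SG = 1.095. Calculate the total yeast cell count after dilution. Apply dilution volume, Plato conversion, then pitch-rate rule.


V_w = V·((SG_c−1)/(SG_t−1)−1);  °P = 259 − 259/SG_t;  cells = rate·(V+V_w)·°P
V_w = 22.4·((1.095−1)/(1.05−1)−1) = 20.1600
V_final = 22.4 + 20.1600 = 42.5600
°P = 259 − 259/1.05 = 12.3333
cells = 0.99·42.5600·12.3333

519.6576 billion cells


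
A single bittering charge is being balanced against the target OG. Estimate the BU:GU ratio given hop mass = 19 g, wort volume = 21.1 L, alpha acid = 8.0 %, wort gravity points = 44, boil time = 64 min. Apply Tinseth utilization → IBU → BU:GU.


U = 1.65·0.000125^(GP/1000)·(1−e^(−0.04t))/4.15;  IBU = (α/100)·m·U·1000/V;  BU:GU = IBU/GP
U = 1.65·0.000125^(44/1000)·(1−e^(−0.04·64))/4.15 = 0.2470
IBU = (8.0/100)·19·0.2470·1000/21.1 = 17.7959
BU:GU = 17.7959/44

0.4045


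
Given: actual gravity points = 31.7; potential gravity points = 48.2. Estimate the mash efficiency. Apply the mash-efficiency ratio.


efficiency = actual / potential × 100
efficiency = 31.7 / 48.2 × 100

65.7676 %


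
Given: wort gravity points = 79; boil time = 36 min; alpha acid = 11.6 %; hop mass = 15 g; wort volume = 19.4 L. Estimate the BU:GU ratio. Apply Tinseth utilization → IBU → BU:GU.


U = 1.65·0.000125^(GP/1000)·(1−e^(−0.04t))/4.15;  IBU = (α/100)·m·U·1000/V;  BU:GU = IBU/GP
U = 1.65·0.000125^(79/1000)·(1−e^(−0.04·36))/4.15 = 0.1492
IBU = (11.6/100)·15·0.1492·1000/19.4 = 13.3784
BU:GU = 13.3784/79

0.1693


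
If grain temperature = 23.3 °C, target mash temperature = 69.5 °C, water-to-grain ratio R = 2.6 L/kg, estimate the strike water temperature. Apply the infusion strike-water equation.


T_strike = (0.41/R)·(T_mash − T_grain) + T_mash
T_strike = (0.41/2.6)·(69.5 − 23.3) + 69.5

76.7854 °C


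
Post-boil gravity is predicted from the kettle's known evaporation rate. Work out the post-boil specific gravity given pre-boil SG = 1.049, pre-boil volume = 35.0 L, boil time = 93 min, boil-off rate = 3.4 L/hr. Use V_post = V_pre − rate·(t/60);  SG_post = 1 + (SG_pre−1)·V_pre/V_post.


V_post = 35.0 − 3.4·(93/60) = 29.7300
SG_post = 1 + (1.049 − 1)·35.0/29.7300

1.0577


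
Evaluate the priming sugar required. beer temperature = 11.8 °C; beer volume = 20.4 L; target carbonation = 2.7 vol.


residual = 14.695·(0.01821 + 0.09011·e^(−0.04·T));  sugar = (target − residual)·4.0·V
residual = 14.695·(0.01821 + 0.09011·e^(−0.04·11.8)) = 1.0935
sugar = (2.7 − 1.0935)·4.0·20.4

131.0864 g


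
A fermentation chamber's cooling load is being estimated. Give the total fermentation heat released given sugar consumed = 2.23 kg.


Q = m_sugar · 590 kJ/kg
Q = 2.23 · 590

1315.7000 kJ


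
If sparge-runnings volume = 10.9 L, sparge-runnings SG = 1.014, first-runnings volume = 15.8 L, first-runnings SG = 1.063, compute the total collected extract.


total = Σ (SG_i − 1)·1000·V_i
first = (1.063 − 1)·1000·15.8 = 995.4000
sparge = (1.014 − 1)·1000·10.9 = 152.6000
total = 995.4000 + 152.6000

1148.0000 gravity·L


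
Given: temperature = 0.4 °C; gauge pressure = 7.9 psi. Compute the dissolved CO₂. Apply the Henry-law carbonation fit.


vols = (P + 14.695)·(0.01821 + 0.09011·e^(−0.04·T))
vols = (7.9 + 14.695)·(0.01821 + 0.09011·e^(−0.04·0.4))

2.4152 volumes


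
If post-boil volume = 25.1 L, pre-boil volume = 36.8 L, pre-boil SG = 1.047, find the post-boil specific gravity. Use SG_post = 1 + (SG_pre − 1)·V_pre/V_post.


pts_pre = (1.047 − 1)·1000 = 47.0000
pts_post = 47.0000·36.8/25.1 = 68.9084
SG_post = 1 + 68.9084/1000

1.0689


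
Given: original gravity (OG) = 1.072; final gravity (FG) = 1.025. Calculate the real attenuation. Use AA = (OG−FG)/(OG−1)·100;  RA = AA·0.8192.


AA = (1.072 − 1.025)/(1.072 − 1)·100 = 65.2778
RA = 65.2778·0.8192

53.4756 %


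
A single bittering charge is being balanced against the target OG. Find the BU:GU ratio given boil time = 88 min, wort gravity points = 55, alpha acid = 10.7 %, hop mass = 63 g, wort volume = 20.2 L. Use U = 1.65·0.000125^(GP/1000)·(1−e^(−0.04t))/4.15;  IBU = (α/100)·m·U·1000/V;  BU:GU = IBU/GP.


U = 1.65·0.000125^(55/1000)·(1−e^(−0.04·88))/4.15 = 0.2354
IBU = (10.7/100)·63·0.2354·1000/20.2 = 78.5398
BU:GU = 78.5398/55

1.4280


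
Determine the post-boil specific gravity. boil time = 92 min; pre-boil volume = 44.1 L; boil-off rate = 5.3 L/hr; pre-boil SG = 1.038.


V_post = V_pre − rate·(t/60);  SG_post = 1 + (SG_pre−1)·V_pre/V_post
V_post = 44.1 − 5.3·(92/60) = 35.9733
SG_post = 1 + (1.038 − 1)·44.1/35.9733

1.0466


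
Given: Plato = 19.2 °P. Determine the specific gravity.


SG = 259/(259 − P)
SG = 259/(259 − 19.2)

1.0801


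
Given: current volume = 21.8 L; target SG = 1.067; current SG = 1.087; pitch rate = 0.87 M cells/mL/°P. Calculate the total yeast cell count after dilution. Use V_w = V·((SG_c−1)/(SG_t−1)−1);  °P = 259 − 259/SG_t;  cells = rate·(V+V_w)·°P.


V_w = 21.8·((1.087−1)/(1.067−1)−1) = 6.5075
V_final = 21.8 + 6.5075 = 28.3075
°P = 259 − 259/1.067 = 16.2634
cells = 0.87·28.3075·16.2634

400.5257 billion cells


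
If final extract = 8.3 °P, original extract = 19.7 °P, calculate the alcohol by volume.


SG = 259/(259 − P);  ABV = (OG − FG)·131.25
OG = 259/(259 − 19.7) = 1.0823
FG = 259/(259 − 8.3) = 1.0331
ABV = (1.0823 − 1.0331)·131.25

6.4596 % ABV


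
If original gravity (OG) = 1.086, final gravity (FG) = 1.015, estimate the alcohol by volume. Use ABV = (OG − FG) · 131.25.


ABV = (1.086 − 1.015) · 131.25

9.3188 % ABV


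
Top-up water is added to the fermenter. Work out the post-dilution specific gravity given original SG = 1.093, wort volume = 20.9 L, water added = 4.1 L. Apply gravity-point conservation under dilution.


SG_new = 1 + (SG_old − 1)·V_old/(V_old + V_water)
pts = (1.093 − 1)·1000·20.9/(20.9 + 4.1) = 77.7480
SG_new = 1 + 77.7480/1000

1.0777
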